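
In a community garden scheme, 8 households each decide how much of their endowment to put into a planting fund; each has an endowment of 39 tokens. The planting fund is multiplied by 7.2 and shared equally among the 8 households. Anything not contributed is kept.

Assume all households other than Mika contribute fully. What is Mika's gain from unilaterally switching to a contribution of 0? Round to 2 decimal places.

Switching from a contribution of 39 to 0 lets Mika keep an extra 39 tokens, but lowers the planting fund by 39, which costs Mika their own share of that drop: 7.2/8 × 39 = 35.10.
Net gain = 39 − 35.10 = 3.90. The private return per contributed unit (0.9000) is below 1, so free-riding is indeed the best response regardless of what the others do.

3.90 tokens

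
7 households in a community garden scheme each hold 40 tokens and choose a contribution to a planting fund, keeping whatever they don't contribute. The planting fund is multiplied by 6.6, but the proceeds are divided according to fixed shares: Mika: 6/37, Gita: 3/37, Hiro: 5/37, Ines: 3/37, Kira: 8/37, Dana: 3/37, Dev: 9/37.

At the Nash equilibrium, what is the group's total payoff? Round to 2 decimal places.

952.00 tokens

For player j, contributing a unit is worthwhile iff 6.6 × (j's share) ≥ 1, i.e. iff j's share is at least 0.1515.
Mika, Kira and Dev are above the threshold, contributing 40 each; the remaining 4 contribute 0. Total contributed: 120.
The planting fund pays out 6.6 × 120 = 792.00 in total (split across the unequal shares, but the aggregate is all that matters for the group sum).
The 4 free-riders keep 40 each, adding 160. Group total = 160 + 792.00 = 952.00.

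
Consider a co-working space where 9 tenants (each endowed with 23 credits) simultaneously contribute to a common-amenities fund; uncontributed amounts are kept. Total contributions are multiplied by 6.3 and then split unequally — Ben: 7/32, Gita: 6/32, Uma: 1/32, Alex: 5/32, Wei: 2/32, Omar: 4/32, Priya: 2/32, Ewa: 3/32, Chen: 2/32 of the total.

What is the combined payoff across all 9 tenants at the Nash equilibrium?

450.80 credits

Each unit j contributes comes back to j as 6.3 × (j's share), so j prefers to contribute only if that share exceeds 1/6.3 = 0.1587; otherwise keeping the unit dominates.
Ben and Gita are above the threshold, contributing 23 each; the remaining 7 contribute 0. Total contributed: 46.
The common-amenities fund pays out 6.3 × 46 = 289.80 in total (split across the unequal shares, but the aggregate is all that matters for the group sum).
The 7 free-riders keep 23 each, adding 161. Group total = 161 + 289.80 = 450.80.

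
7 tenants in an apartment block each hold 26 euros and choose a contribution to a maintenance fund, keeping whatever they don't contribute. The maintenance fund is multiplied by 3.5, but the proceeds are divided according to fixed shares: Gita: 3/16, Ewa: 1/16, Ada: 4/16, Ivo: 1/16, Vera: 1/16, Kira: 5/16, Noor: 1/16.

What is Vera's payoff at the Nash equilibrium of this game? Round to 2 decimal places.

31.69 euros

Player j's private return per contributed unit is 3.5 × (j's share). Contributing is weakly dominant for j when that share is at least 1/3.5 = 0.2857, and contributing 0 is dominant otherwise.
Kira alone (share 5/16) is above the threshold, contributing 26; the remaining 6 contribute 0. Total contributed: 26.
Vera keeps 26 and receives 3.5 × 26 × 1/16 = 5.69 from the maintenance fund, for a payoff of 31.69.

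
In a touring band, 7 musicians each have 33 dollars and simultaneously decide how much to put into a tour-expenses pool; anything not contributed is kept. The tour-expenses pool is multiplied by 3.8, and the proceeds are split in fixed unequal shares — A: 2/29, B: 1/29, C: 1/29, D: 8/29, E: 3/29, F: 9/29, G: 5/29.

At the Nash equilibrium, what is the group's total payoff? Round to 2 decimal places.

415.80 dollars

Player j's private return per contributed unit is 3.8 × (j's share). Contributing is weakly dominant for j when that share is at least 1/3.8 = 0.2632, and contributing 0 is dominant otherwise.
D and F clear that bar, contributing 33 each; the remaining 5 contribute 0. Total contributed: 66.
The tour-expenses pool pays out 3.8 × 66 = 250.80 in total (split across the unequal shares, but the aggregate is all that matters for the group sum).
The 5 free-riders keep 33 each, adding 165. Group total = 165 + 250.80 = 415.80.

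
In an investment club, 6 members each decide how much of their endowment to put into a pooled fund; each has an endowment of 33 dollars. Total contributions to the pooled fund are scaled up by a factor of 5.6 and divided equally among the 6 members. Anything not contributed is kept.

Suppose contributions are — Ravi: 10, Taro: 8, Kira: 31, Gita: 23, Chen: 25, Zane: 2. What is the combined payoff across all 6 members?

653.40 dollars

Total contributed: 10 + 8 + 31 + 23 + 25 + 2 = 99; total kept: 6 × 33 − 99 = 99.
The pooled fund pays out 5.6 × 99 = 554.40 in aggregate.
Group total = 99 + 554.40 = 653.40.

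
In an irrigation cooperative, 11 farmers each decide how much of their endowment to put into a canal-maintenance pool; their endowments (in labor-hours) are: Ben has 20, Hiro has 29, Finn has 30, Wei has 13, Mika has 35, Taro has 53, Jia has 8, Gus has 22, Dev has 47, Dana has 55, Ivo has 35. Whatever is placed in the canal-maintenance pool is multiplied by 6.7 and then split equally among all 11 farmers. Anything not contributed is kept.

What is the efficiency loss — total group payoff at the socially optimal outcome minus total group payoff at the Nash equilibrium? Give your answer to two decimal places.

1977.90 labor-hours

The private return per contributed unit is 6.7/11 = 0.6091 < 1 for every player regardless of endowment, so the Nash equilibrium is zero contribution and the group total is Σ E_j = 20 + 29 + 30 + 13 + 35 + 53 + 8 + 22 + 47 + 55 + 35 = 347.
Each contributed unit returns 6.700 to the group, so the social optimum is full contribution by everyone: group total = 6.700 × 347 = 2324.90.
Efficiency loss = (6.700 − 1) × 347 = 1977.90.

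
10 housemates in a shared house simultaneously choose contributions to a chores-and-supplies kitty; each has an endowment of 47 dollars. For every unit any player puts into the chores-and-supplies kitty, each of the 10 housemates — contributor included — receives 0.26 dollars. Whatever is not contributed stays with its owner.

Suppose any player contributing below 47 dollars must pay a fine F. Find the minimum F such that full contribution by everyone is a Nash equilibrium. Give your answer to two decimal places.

Given the others contribute fully, the best deviation is to contribute 0 (any partial contribution still incurs the fine and gives up units whose private return 0.26 is below 1).
Deviating from 47 to 0 saves 47 dollars but forfeits the deviator's share of the drop in the chores-and-supplies kitty: 0.26 × 47 = 12.22.
So the deviation gain is 47 − 12.22 = 34.78, and the fine must be at least 34.78 dollars to wipe it out.

34.78 dollars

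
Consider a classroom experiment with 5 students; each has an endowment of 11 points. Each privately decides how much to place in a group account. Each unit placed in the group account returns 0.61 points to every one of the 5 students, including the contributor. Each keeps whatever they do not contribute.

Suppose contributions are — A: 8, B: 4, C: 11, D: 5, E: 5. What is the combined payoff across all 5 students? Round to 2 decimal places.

Total contributed: 8 + 4 + 11 + 5 + 5 = 33; total kept: 5 × 11 − 33 = 22.
The group account pays out 0.61 × 5 × 33 = 100.65 in aggregate.
Group total = 22 + 100.65 = 122.65.

122.65 points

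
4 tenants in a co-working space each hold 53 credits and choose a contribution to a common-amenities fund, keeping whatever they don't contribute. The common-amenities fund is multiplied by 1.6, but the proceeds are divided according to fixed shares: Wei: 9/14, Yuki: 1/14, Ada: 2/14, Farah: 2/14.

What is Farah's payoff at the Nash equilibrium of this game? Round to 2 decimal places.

65.11 credits

Player j's private return per contributed unit is 1.6 × (j's share). Contributing is weakly dominant for j when that share is at least 1/1.6 = 0.6250, and contributing 0 is dominant otherwise.
Only Wei (9/14) clears that bar, contributing 53; the remaining 3 contribute 0. Total contributed: 53.
Farah keeps 53 and receives 1.6 × 53 × 2/14 = 12.11 from the common-amenities fund, for a payoff of 65.11.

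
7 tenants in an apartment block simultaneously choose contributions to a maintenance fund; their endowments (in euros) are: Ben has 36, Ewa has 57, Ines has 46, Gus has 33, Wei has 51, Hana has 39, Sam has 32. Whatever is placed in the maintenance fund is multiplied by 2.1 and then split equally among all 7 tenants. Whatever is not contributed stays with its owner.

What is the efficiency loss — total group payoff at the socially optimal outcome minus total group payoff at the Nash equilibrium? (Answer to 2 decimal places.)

323.40 euros

The private return per contributed unit is 2.1/7 = 0.3000 < 1 for every player regardless of endowment, so the Nash equilibrium is zero contribution and the group total is Σ E_j = 36 + 57 + 46 + 33 + 51 + 39 + 32 = 294.
Each contributed unit returns 2.100 to the group, so the social optimum is full contribution by everyone: group total = 2.100 × 294 = 617.40.
Efficiency loss = (2.100 − 1) × 294 = 323.40.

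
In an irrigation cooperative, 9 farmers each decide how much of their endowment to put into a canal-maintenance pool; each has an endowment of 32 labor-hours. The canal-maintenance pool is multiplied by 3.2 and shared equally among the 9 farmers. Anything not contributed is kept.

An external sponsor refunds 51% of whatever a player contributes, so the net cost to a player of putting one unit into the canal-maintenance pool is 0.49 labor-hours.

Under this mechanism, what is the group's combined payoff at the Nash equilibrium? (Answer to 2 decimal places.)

The effective private return is (3.2/9) / 0.49 = 0.7256, which is still under 1, so the mechanism doesn't change anyone's dominant strategy: zero contribution.
Everyone keeps their endowment and the group total is 9 × 32 = 288.

288.00 labor-hours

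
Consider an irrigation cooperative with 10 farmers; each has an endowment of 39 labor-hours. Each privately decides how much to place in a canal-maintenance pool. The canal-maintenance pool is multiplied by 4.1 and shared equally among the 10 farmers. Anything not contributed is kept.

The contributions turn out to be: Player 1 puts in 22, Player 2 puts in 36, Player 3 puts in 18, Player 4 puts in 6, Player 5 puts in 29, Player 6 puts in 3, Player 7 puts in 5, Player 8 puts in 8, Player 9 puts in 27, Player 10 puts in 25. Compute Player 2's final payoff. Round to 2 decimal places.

Total contributed: 22 + 36 + 18 + 6 + 29 + 3 + 5 + 8 + 27 + 25 = 179.
Each receives 4.1 × 179 / 10 = 73.39 from the canal-maintenance pool.
Player 2 keeps 39 − 36 = 3, so Player 2's payoff is 3 + 73.39 = 76.39.

76.39 labor-hours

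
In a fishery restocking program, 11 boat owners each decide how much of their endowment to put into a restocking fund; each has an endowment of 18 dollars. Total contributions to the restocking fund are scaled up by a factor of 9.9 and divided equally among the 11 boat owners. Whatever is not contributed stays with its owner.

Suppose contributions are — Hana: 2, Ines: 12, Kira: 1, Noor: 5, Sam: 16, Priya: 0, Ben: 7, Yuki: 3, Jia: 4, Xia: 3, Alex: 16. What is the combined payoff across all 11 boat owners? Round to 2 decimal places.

812.10 dollars

Total contributed: 2 + 12 + 1 + 5 + 16 + 0 + 7 + 3 + 4 + 3 + 16 = 69; total kept: 11 × 18 − 69 = 129.
The restocking fund pays out 9.9 × 69 = 683.10 in aggregate.
Group total = 129 + 683.10 = 812.10.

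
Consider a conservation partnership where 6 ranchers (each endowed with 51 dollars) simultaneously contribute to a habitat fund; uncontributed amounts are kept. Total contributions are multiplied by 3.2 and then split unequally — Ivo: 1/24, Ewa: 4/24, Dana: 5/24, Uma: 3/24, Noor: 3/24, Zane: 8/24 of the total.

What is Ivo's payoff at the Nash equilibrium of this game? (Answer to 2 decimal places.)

57.80 dollars

For player j, contributing a unit is worthwhile iff 3.2 × (j's share) ≥ 1, i.e. iff j's share is at least 0.3125.
The only share above 0.3125 is Zane's 8/24, contributing 51; the remaining 5 contribute 0. Total contributed: 51.
Ivo keeps 51 and receives 3.2 × 51 × 1/24 = 6.80 from the habitat fund, for a payoff of 57.80.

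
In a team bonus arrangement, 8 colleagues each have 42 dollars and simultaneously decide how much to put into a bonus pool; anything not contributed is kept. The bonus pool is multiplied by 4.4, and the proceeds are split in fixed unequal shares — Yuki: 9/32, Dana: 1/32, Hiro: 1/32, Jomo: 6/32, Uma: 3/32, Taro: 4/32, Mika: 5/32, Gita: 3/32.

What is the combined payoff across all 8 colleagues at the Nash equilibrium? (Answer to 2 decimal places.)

478.80 dollars

A player with share s gets back 4.4·s per unit contributed, so full contribution is dominant for anyone with s > 1/4.4 = 0.2273 and zero contribution is dominant for anyone below.
Only Yuki (9/32) clears that bar, contributing 42; the remaining 7 contribute 0. Total contributed: 42.
The bonus pool pays out 4.4 × 42 = 184.80 in total (split across the unequal shares, but the aggregate is all that matters for the group sum).
The 7 free-riders keep 42 each, adding 294. Group total = 294 + 184.80 = 478.80.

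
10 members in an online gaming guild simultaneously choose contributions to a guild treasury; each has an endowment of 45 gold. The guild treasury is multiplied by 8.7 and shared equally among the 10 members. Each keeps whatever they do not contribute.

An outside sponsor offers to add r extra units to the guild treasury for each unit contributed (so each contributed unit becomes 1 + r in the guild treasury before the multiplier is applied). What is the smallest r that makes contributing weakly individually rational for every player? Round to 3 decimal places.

With matching at rate r, one contributed unit becomes (1 + r) in the guild treasury and returns 8.7 × (1 + r) / 10 to the contributor.
Setting this equal to 1: 1 + r = 10/8.7 = 1.1494.
So the minimum matching rate is r = 1.1494 − 1 = 0.149.

0.149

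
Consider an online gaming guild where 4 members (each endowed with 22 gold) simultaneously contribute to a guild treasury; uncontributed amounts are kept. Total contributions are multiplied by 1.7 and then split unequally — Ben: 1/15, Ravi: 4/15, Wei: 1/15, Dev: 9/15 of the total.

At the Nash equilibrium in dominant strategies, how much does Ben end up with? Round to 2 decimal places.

Player j's private return per contributed unit is 1.7 × (j's share). Contributing is weakly dominant for j when that share is at least 1/1.7 = 0.5882, and contributing 0 is dominant otherwise.
Only Dev (9/15) clears that bar, contributing 22; the remaining 3 contribute 0. Total contributed: 22.
Ben keeps 22 and receives 1.7 × 22 × 1/15 = 2.49 from the guild treasury, for a payoff of 24.49.

24.49 gold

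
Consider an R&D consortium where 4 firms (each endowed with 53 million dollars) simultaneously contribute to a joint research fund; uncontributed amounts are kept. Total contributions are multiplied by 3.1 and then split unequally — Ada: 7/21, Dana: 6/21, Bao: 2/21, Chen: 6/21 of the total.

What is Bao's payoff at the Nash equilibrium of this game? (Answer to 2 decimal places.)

A player with share s gets back 3.1·s per unit contributed, so full contribution is dominant for anyone with s > 1/3.1 = 0.3226 and zero contribution is dominant for anyone below.
Only Ada (7/21) clears that bar, contributing 53; the remaining 3 contribute 0. Total contributed: 53.
Bao keeps 53 and receives 3.1 × 53 × 2/21 = 15.65 from the joint research fund, for a payoff of 68.65.

68.65 million dollars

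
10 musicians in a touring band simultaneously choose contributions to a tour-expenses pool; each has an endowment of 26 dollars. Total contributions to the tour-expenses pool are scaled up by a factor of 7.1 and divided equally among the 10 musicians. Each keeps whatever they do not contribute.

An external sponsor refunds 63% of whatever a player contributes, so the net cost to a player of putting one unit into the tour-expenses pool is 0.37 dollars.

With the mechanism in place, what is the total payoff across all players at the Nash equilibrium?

2009.80 dollars

With the mechanism, a contributed unit returns (7.1/10) / 0.37 = 1.9189 per unit of net cost to the contributor — now above 1 — so contributing fully is weakly dominant for every player.
At the Nash equilibrium everyone contributes 26. Group total payoff = 10 × (26 × 0.63 + 7.1 × 26) = 2009.80.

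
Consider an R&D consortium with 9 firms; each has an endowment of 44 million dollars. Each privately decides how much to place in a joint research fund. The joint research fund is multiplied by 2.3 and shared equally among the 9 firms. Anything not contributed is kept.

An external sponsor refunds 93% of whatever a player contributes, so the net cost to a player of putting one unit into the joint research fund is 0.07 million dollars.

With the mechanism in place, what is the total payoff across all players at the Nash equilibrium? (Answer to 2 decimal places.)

The effective private return per unit is now (2.3/9) / 0.07 = 3.6508 > 1, so every player's dominant strategy flips to full contribution.
So the Nash equilibrium is full contribution by all 9; the group earns 9 × (44 × 0.93 + 2.3 × 44) = 1279.08.

1279.08 million dollars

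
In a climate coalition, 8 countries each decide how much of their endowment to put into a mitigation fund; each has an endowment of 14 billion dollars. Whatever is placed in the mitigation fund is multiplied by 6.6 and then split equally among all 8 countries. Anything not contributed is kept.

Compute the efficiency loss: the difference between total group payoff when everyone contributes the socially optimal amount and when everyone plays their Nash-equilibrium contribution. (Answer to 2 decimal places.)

627.20 billion dollars

Each contributed unit returns 6.6/8 = 0.8250 to its contributor — below 1 — so contributing 0 is dominant for every player. At the Nash equilibrium everyone keeps their 14, and the group total is 8 × 14 = 112.
Each contributed unit returns 6.600 to the group as a whole (0.8250 to each of 8 players), which exceeds 1, so the social optimum is full contribution: group total = 6.600 × 112 = 739.20.
Efficiency loss = 739.20 − 112 = 627.20.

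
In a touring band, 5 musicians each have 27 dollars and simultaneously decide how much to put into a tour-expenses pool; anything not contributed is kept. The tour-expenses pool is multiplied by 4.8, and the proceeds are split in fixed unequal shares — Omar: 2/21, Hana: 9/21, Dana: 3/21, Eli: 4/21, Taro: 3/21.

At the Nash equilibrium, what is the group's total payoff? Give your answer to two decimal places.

237.60 dollars

For player j, contributing a unit is worthwhile iff 4.8 × (j's share) ≥ 1, i.e. iff j's share is at least 0.2083.
The only share above 0.2083 is Hana's 9/21, contributing 27; the remaining 4 contribute 0. Total contributed: 27.
The tour-expenses pool pays out 4.8 × 27 = 129.60 in total (split across the unequal shares, but the aggregate is all that matters for the group sum).
The 4 free-riders keep 27 each, adding 108. Group total = 108 + 129.60 = 237.60.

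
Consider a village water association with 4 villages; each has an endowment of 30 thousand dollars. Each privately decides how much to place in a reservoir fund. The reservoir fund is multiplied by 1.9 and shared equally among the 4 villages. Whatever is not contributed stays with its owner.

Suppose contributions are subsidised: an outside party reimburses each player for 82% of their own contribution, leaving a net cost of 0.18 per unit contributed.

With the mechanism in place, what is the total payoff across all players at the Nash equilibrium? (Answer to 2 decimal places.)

The effective private return per unit is now (1.9/4) / 0.18 = 2.6389 > 1, so every player's dominant strategy flips to full contribution.
So the Nash equilibrium is full contribution by all 4; the group earns 4 × (30 × 0.82 + 1.9 × 30) = 326.40.

326.40 thousand dollars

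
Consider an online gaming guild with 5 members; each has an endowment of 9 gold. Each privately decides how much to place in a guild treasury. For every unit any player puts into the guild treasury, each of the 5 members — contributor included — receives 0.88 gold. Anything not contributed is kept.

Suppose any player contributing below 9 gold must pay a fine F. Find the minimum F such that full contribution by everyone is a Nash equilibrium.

Given the others contribute fully, the best deviation is to contribute 0 (any partial contribution still incurs the fine and gives up units whose private return 0.88 is below 1).
Deviating from 9 to 0 saves 9 gold but forfeits the deviator's share of the drop in the guild treasury: 0.88 × 9 = 7.92.
So the deviation gain is 9 − 7.92 = 1.08, and the fine must be at least 1.08 gold to wipe it out.

1.08 gold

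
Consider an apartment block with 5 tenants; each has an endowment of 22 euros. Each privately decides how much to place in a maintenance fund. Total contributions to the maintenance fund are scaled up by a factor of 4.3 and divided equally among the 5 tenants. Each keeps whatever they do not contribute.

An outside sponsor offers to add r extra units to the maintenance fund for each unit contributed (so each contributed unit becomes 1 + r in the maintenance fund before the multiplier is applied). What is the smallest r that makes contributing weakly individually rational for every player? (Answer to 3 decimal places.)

0.163

With matching at rate r, one contributed unit becomes (1 + r) in the maintenance fund and returns 4.3 × (1 + r) / 5 to the contributor.
Setting this equal to 1: 1 + r = 5/4.3 = 1.1628.
So the minimum matching rate is r = 1.1628 − 1 = 0.163.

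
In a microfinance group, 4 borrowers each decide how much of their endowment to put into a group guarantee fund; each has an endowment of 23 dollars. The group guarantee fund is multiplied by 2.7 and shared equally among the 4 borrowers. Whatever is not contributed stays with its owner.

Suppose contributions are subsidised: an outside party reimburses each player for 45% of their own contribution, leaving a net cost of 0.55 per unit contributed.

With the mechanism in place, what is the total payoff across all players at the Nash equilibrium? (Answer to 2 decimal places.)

289.80 dollars

The effective private return per unit is now (2.7/4) / 0.55 = 1.2273 > 1, so every player's dominant strategy flips to full contribution.
At the Nash equilibrium everyone contributes 23. Group total payoff = 4 × (23 × 0.45 + 2.7 × 23) = 289.80.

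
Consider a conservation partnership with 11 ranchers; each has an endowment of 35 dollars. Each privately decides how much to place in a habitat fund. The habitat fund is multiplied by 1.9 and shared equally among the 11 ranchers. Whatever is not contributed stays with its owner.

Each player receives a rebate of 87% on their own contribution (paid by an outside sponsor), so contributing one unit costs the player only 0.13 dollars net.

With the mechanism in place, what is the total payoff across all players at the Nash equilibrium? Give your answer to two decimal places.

The effective private return per unit is now (1.9/11) / 0.13 = 1.3287 > 1, so every player's dominant strategy flips to full contribution.
So the Nash equilibrium is full contribution by all 11; the group earns 11 × (35 × 0.87 + 1.9 × 35) = 1066.45.

1066.45 dollars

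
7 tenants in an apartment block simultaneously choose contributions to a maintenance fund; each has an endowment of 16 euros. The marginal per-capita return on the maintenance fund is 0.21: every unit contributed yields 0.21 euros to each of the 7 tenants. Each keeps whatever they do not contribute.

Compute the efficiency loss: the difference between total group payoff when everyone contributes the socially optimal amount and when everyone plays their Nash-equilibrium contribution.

52.64 euros

The private return per contributed unit is 0.21 < 1, so contributing 0 is dominant for every player. At the Nash equilibrium everyone keeps their 16, and the group total is 7 × 16 = 112.
Each contributed unit returns 1.470 to the group as a whole (0.21 to each of 7 players), which exceeds 1, so the social optimum is full contribution: group total = 1.470 × 112 = 164.64.
Efficiency loss = 164.64 − 112 = 52.64.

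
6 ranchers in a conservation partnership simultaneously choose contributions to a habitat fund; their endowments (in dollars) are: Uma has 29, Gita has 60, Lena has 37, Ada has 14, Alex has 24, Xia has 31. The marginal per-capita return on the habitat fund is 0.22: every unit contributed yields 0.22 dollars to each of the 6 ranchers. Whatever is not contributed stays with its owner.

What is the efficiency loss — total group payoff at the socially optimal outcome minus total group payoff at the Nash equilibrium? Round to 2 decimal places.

62.40 dollars

The private return per contributed unit is 0.22 < 1 for everyone, so the Nash equilibrium is zero contribution and the group total is Σ E_j = 29 + 60 + 37 + 14 + 24 + 31 = 195.
Each contributed unit returns 1.320 to the group, so the social optimum is full contribution by everyone: group total = 1.320 × 195 = 257.40.
Efficiency loss = (1.320 − 1) × 195 = 62.40.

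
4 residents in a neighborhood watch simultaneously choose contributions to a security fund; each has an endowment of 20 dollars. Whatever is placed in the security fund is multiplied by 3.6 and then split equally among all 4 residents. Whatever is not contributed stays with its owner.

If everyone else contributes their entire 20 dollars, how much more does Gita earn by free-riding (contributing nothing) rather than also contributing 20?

2.00 dollars

Switching from a contribution of 20 to 0 lets Gita keep an extra 20 dollars, but lowers the security fund by 20, which costs Gita their own share of that drop: 3.6/4 × 20 = 18.00.
Net gain = 20 − 18.00 = 2.00. The private return per contributed unit (0.9000) is below 1, so free-riding is indeed the best response regardless of what the others do.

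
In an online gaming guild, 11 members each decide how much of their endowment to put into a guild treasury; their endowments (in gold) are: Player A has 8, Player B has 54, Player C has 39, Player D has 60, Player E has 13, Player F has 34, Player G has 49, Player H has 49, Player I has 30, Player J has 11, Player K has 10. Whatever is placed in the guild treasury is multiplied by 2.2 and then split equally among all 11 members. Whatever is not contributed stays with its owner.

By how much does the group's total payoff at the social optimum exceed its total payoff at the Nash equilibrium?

428.40 gold

The private return per contributed unit is 2.2/11 = 0.2000 < 1 for every player regardless of endowment, so the Nash equilibrium is zero contribution and the group total is Σ E_j = 8 + 54 + 39 + 60 + 13 + 34 + 49 + 49 + 30 + 11 + 10 = 357.
Each contributed unit returns 2.200 to the group, so the social optimum is full contribution by everyone: group total = 2.200 × 357 = 785.40.
Efficiency loss = (2.200 − 1) × 357 = 428.40.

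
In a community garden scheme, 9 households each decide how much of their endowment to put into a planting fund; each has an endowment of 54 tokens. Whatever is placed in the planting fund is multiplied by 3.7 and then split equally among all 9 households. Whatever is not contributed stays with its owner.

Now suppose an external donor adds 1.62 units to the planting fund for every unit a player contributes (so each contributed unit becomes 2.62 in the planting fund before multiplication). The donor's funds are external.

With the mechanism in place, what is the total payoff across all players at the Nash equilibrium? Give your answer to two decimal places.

4711.28 tokens

Under the mechanism each unit contributed yields 3.7 × 2.62 / 9 = 1.0771 back to its contributor per unit of net cost, which exceeds 1, making full contribution the dominant choice for everyone.
At the Nash equilibrium everyone contributes 54. Group total payoff = 3.7 × 2.62 × 486 = 4711.28.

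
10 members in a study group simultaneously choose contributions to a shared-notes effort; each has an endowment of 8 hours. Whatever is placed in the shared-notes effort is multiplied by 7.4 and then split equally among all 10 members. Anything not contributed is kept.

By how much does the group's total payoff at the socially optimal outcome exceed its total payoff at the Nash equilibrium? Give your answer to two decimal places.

512.00 hours

Each contributed unit returns 7.4/10 = 0.7400 to its contributor — below 1 — so contributing 0 is dominant for every player. At the Nash equilibrium everyone keeps their 8, and the group total is 10 × 8 = 80.
Each contributed unit returns 7.400 to the group as a whole (0.7400 to each of 10 players), which exceeds 1, so the social optimum is full contribution: group total = 7.400 × 80 = 592.00.
Efficiency loss = 592.00 − 80 = 512.00.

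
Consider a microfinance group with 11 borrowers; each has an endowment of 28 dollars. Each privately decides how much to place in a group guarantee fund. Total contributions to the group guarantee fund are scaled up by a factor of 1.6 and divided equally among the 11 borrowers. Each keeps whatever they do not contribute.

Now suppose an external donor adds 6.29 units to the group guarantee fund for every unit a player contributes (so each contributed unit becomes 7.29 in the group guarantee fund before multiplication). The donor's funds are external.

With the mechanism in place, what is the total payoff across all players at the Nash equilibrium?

With the mechanism, a contributed unit returns 1.6 × 7.29 / 11 = 1.0604 per unit of net cost to the contributor — now above 1 — so contributing fully is weakly dominant for every player.
So the Nash equilibrium is full contribution by all 11; the group earns 1.6 × 7.29 × 308 = 3592.51.

3592.51 dollars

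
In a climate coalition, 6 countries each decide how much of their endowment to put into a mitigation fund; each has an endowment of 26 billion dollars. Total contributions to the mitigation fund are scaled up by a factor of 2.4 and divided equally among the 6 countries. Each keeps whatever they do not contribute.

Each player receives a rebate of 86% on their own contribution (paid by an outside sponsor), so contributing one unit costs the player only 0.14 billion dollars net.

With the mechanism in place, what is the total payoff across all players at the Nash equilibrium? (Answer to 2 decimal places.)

508.56 billion dollars

With the mechanism, a contributed unit returns (2.4/6) / 0.14 = 2.8571 per unit of net cost to the contributor — now above 1 — so contributing fully is weakly dominant for every player.
So the Nash equilibrium is full contribution by all 6; the group earns 6 × (26 × 0.86 + 2.4 × 26) = 508.56.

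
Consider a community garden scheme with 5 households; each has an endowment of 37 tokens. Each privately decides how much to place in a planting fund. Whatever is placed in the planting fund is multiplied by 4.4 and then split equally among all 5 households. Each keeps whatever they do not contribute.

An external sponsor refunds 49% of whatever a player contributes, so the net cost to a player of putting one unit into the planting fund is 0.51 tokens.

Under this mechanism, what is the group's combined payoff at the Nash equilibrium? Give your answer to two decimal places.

904.65 tokens

Under the mechanism each unit contributed yields (4.4/5) / 0.51 = 1.7255 back to its contributor per unit of net cost, which exceeds 1, making full contribution the dominant choice for everyone.
So the Nash equilibrium is full contribution by all 5; the group earns 5 × (37 × 0.49 + 4.4 × 37) = 904.65.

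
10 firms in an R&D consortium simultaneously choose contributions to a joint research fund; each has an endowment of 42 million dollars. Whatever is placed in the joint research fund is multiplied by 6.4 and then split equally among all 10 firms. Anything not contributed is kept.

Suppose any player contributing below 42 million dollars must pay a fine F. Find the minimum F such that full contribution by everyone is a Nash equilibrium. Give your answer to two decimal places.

Given the others contribute fully, the best deviation is to contribute 0 (any partial contribution still incurs the fine and gives up units whose private return 0.6400 is below 1).
Deviating from 42 to 0 saves 42 million dollars but forfeits the deviator's share of the drop in the joint research fund: 6.4/10 × 42 = 26.88.
So the deviation gain is 42 − 26.88 = 15.12, and the fine must be at least 15.12 million dollars to wipe it out.

15.12 million dollars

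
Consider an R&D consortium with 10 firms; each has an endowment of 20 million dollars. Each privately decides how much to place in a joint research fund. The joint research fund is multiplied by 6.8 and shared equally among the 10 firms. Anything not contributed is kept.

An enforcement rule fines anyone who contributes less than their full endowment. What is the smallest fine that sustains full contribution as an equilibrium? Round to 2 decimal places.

6.40 million dollars

Given the others contribute fully, the best deviation is to contribute 0 (any partial contribution still incurs the fine and gives up units whose private return 0.6800 is below 1).
Deviating from 20 to 0 saves 20 million dollars but forfeits the deviator's share of the drop in the joint research fund: 6.8/10 × 20 = 13.60.
So the deviation gain is 20 − 13.60 = 6.40, and the fine must be at least 6.40 million dollars to wipe it out.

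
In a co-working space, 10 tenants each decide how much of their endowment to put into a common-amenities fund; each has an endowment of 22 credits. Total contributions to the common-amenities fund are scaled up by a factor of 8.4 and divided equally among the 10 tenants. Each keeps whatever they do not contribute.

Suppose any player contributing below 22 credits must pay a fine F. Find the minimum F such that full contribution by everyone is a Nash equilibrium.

Given the others contribute fully, the best deviation is to contribute 0 (any partial contribution still incurs the fine and gives up units whose private return 0.8400 is below 1).
Deviating from 22 to 0 saves 22 credits but forfeits the deviator's share of the drop in the common-amenities fund: 8.4/10 × 22 = 18.48.
So the deviation gain is 22 − 18.48 = 3.52, and the fine must be at least 3.52 credits to wipe it out.

3.52 credits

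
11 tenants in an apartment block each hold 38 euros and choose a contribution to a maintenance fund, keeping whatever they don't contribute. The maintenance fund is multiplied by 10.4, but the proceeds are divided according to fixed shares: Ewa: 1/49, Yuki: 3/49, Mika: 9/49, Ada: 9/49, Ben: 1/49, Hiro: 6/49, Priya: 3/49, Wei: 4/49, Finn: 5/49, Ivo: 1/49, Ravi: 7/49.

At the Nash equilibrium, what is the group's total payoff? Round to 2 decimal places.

A player with share s gets back 10.4·s per unit contributed, so full contribution is dominant for anyone with s > 1/10.4 = 0.0962 and zero contribution is dominant for anyone below.
The shares above 0.0962 belong to Mika, Ada, Hiro, Finn and Ravi, contributing 38 each; the remaining 6 contribute 0. Total contributed: 190.
The maintenance fund pays out 10.4 × 190 = 1976.00 in total (split across the unequal shares, but the aggregate is all that matters for the group sum).
The 6 free-riders keep 38 each, adding 228. Group total = 228 + 1976.00 = 2204.00.

2204.00 euros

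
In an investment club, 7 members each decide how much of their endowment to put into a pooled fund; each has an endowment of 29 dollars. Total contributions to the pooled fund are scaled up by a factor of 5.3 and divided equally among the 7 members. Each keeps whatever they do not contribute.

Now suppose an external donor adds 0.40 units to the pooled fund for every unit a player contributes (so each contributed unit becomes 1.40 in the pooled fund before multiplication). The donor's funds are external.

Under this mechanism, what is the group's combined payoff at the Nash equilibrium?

Under the mechanism each unit contributed yields 5.3 × 1.40 / 7 = 1.0600 back to its contributor per unit of net cost, which exceeds 1, making full contribution the dominant choice for everyone.
So the Nash equilibrium is full contribution by all 7; the group earns 5.3 × 1.40 × 203 = 1506.26.

1506.26 dollars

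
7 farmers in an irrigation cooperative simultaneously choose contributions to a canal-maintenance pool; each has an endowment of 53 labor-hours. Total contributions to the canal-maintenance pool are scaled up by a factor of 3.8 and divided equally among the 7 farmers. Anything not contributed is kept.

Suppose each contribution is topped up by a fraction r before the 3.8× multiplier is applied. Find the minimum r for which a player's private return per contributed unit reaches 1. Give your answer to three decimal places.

0.842

With matching at rate r, one contributed unit becomes (1 + r) in the canal-maintenance pool and returns 3.8 × (1 + r) / 7 to the contributor.
Setting this equal to 1: 1 + r = 7/3.8 = 1.8421.
So the minimum matching rate is r = 1.8421 − 1 = 0.842.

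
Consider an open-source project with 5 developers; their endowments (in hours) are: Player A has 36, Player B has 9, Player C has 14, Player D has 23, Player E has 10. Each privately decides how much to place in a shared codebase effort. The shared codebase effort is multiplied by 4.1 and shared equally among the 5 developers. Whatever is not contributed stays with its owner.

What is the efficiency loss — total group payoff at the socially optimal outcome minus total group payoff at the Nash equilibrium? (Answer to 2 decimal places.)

285.20 hours

The private return per contributed unit is 4.1/5 = 0.8200 < 1 for every player regardless of endowment, so the Nash equilibrium is zero contribution and the group total is Σ E_j = 36 + 9 + 14 + 23 + 10 = 92.
Each contributed unit returns 4.100 to the group, so the social optimum is full contribution by everyone: group total = 4.100 × 92 = 377.20.
Efficiency loss = (4.100 − 1) × 92 = 285.20.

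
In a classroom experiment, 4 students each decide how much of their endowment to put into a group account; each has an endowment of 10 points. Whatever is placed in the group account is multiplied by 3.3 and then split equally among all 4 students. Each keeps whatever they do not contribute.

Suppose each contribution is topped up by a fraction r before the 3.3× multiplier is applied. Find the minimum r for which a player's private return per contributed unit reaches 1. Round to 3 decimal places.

With matching at rate r, one contributed unit becomes (1 + r) in the group account and returns 3.3 × (1 + r) / 4 to the contributor.
Setting this equal to 1: 1 + r = 4/3.3 = 1.2121.
So the minimum matching rate is r = 1.2121 − 1 = 0.212.

0.212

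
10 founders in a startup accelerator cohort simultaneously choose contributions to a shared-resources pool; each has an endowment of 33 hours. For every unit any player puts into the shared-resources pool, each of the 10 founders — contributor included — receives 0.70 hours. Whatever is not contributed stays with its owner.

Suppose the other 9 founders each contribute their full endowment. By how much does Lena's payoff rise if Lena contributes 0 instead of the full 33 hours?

Switching from a contribution of 33 to 0 lets Lena keep an extra 33 hours, but lowers the shared-resources pool by 33, which costs Lena their own share of that drop: 0.70 × 33 = 23.10.
Net gain = 33 − 23.10 = 9.90. The private return per contributed unit (0.70) is below 1, so free-riding is indeed the best response regardless of what the others do.

9.90 hours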